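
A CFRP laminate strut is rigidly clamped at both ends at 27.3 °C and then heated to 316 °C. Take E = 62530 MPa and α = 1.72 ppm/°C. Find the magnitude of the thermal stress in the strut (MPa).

E = 62530 MPa = 62.53 GPa.
ΔT = 288.7 K. Constrained thermal stress σ = E·α·ΔT = 62.53×10³ MPa × 1.72×10⁻⁶ × 288.7 = 31.1 MPa (compressive).

31.1 MPa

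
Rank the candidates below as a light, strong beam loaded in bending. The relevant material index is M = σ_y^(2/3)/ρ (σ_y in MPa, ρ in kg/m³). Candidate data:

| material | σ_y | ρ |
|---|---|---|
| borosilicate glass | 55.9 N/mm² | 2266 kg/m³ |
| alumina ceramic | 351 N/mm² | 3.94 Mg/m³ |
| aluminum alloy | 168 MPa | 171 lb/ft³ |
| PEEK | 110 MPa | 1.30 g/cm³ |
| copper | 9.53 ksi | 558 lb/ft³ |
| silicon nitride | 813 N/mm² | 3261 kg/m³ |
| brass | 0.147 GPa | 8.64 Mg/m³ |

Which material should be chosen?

silicon nitride

Putting every candidate on a common basis:
  borosilicate glass: σ_y = 55.90 MPa, ρ = 2266 kg/m³
  alumina ceramic: σ_y = 351.0 MPa, ρ = 3940 kg/m³
  aluminum alloy: σ_y = 168.0 MPa, ρ = 2739 kg/m³
  PEEK: σ_y = 110.0 MPa, ρ = 1300 kg/m³
  copper: σ_y = 65.71 MPa, ρ = 8938 kg/m³
  silicon nitride: σ_y = 813.0 MPa, ρ = 3261 kg/m³
  brass: σ_y = 147.0 MPa, ρ = 8640 kg/m³
  silicon nitride: M = 26.7×10⁻³
  PEEK: M = 17.7×10⁻³
  alumina ceramic: M = 12.6×10⁻³
  aluminum alloy: M = 11.1×10⁻³
  borosilicate glass: M = 6.45×10⁻³
  brass: M = 3.22×10⁻³
  copper: M = 1.82×10⁻³
Silicon nitride has the largest M.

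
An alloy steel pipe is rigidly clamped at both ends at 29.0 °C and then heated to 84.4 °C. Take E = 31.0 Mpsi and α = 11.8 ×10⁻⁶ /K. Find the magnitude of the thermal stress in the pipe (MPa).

140 MPa

E = 31.0 Mpsi = 213.7 GPa.
ΔT = 55.40 K. Constrained thermal stress σ = E·α·ΔT = 213.7×10³ MPa × 11.8×10⁻⁶ × 55.40 = 140 MPa (compressive).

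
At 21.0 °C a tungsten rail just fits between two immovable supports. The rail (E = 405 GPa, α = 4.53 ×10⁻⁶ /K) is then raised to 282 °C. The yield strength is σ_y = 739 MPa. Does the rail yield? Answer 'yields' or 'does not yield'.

does not yield

ΔT = 261.0 K. Constrained thermal stress σ = E·α·ΔT = 405.0×10³ MPa × 4.53×10⁻⁶ × 261.0 = 479 MPa (compressive).
Compare to σ_y = 739 MPa: σ < σ_y, so it does not yield.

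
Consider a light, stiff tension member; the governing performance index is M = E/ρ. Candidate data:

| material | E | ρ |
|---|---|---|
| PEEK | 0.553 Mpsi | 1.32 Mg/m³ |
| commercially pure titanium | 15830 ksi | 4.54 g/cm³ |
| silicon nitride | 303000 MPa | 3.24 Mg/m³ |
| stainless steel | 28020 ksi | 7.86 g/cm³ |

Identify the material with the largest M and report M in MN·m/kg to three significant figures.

Normalizing units and computing the index:
  PEEK: E = 3.813 GPa, ρ = 1320 kg/m³
  commercially pure titanium: E = 109.1 GPa, ρ = 4540 kg/m³
  silicon nitride: E = 303.0 GPa, ρ = 3240 kg/m³
  stainless steel: E = 193.2 GPa, ρ = 7860 kg/m³
  silicon nitride: M = 93.5 MN·m/kg
  stainless steel: M = 24.6 MN·m/kg
  commercially pure titanium: M = 24.0 MN·m/kg
  PEEK: M = 2.89 MN·m/kg
The maximum is for silicon nitride.

silicon nitride, M = 93.5 MN·m/kg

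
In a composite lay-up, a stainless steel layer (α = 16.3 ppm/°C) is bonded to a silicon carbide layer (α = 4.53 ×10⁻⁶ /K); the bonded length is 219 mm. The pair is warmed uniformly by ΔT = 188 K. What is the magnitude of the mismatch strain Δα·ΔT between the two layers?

2.21×10⁻³

Δα = |16.3 − 4.53|×10⁻⁶/K = 11.8×10⁻⁶/K.
Mismatch strain = Δα·ΔT = 11.8×10⁻⁶ × 188.0 = 2.21×10⁻³.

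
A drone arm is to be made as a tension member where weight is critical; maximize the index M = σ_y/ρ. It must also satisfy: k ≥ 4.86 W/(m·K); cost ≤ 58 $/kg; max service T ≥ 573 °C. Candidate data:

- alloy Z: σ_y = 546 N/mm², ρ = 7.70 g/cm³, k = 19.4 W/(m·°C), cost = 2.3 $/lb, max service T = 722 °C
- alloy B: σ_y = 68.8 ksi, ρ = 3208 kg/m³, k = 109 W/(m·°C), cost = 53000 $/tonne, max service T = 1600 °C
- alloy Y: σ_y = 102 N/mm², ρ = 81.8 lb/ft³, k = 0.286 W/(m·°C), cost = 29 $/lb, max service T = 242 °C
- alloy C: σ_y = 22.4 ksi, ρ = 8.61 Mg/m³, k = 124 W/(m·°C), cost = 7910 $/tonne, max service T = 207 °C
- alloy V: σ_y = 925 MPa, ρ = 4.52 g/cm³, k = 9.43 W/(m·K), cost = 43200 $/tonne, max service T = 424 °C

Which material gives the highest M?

Screen on constraints: k ≥ 4.86 W/(m·K); cost ≤ 58 $/kg; max service T ≥ 573 °C. Survivors: alloy Z, alloy B.
After converting to SI:
  alloy Z: σ_y = 546.0 MPa, ρ = 7700 kg/m³
  alloy B: σ_y = 474.4 MPa, ρ = 3208 kg/m³
  alloy B: M = 148 kN·m/kg
  alloy Z: M = 70.9 kN·m/kg
Alloy B has the largest M.

alloy B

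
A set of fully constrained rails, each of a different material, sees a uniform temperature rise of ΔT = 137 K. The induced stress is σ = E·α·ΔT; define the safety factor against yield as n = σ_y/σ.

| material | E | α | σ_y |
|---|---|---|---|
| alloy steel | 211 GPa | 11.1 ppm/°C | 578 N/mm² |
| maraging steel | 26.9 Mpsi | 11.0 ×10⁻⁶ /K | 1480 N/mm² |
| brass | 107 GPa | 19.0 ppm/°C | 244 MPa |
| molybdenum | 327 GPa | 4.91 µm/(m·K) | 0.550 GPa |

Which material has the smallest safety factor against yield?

Converting E to GPa, α to ×10⁻⁶/K, σ_y to MPa, then σ and n for each:
  alloy steel: E = 211.0, α = 11.1, σ_y = 578.0 → σ = 321 MPa, n = 1.80
  maraging steel: E = 185.5, α = 11.0, σ_y = 1480 → σ = 280 MPa, n = 5.30
  brass: E = 107.0, α = 19.0, σ_y = 244.0 → σ = 279 MPa, n = 0.876
  molybdenum: E = 327.0, α = 4.91, σ_y = 550.0 → σ = 220 MPa, n = 2.50
The minimum is brass at n = 0.876.

brass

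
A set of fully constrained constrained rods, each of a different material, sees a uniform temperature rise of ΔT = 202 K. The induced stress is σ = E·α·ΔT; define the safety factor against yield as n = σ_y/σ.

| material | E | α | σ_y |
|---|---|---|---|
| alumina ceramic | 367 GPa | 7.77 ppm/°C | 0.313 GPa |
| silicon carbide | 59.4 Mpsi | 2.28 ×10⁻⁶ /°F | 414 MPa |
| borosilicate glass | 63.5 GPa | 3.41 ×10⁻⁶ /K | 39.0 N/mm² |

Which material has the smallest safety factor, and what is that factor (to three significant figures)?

alumina ceramic, n = 0.543

Converting E to GPa, α to ×10⁻⁶/K, σ_y to MPa, then σ and n for each:
  alumina ceramic: E = 367.0, α = 7.77, σ_y = 313.0 → σ = 576 MPa, n = 0.543
  silicon carbide: E = 409.5, α = 4.10, σ_y = 414.0 → σ = 340 MPa, n = 1.22
  borosilicate glass: E = 63.50, α = 3.41, σ_y = 39.00 → σ = 43.7 MPa, n = 0.892
The minimum is alumina ceramic at n = 0.543.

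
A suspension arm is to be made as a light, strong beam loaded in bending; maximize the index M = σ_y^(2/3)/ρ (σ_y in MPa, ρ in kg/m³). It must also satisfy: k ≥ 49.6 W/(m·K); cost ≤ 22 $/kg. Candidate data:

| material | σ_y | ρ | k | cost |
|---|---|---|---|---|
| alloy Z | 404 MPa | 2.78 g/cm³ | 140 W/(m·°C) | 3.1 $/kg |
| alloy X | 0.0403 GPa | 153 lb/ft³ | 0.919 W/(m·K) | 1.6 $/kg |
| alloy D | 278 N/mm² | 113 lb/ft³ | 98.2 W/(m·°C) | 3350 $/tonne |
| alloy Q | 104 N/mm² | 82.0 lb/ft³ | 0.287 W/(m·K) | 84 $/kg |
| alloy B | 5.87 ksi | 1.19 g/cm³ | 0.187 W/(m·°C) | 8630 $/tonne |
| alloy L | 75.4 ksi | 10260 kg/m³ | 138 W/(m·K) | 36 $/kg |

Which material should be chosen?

Screen on constraints: k ≥ 49.6 W/(m·K); cost ≤ 22 $/kg. Survivors: alloy Z, alloy D.
Normalizing units and computing the index:
  alloy Z: σ_y = 404.0 MPa, ρ = 2780 kg/m³
  alloy D: σ_y = 278.0 MPa, ρ = 1810 kg/m³
  alloy D: M = 23.5×10⁻³
  alloy Z: M = 19.7×10⁻³
Highest index: alloy D.

alloy D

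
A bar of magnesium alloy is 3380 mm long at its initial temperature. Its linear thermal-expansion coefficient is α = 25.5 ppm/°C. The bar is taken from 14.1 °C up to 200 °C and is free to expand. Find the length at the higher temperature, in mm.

3396.0 mm

ΔT = 200 − 14.1 = 185.9 K.
ΔL = α·L₀·ΔT = 25.5×10⁻⁶ × 3380 mm × 185.9 K = 16.0 mm.
L = L₀ + ΔL = 3380 + 16.0 = 3396.0 mm.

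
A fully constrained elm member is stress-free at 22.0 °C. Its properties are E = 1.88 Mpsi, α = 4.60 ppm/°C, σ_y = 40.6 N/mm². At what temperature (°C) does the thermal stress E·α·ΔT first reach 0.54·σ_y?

390 °C

E = 1.88 Mpsi = 12.96 GPa.
σ_y = 40.6 N/mm² = 40.60 MPa.
E·α·ΔT = 21.92 MPa ⇒ ΔT = 21.92 / (12.96×10³ × 4.60×10⁻⁶) = 367.7 K.
T = 22.0 + 367.7 = 389.7 °C.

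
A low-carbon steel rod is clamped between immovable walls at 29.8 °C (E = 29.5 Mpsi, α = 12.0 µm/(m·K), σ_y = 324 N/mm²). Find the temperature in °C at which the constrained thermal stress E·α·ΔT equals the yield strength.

163 °C

E = 29.5 Mpsi = 203.4 GPa.
σ_y = 324 N/mm² = 324.0 MPa.
E·α·ΔT = 324.0 MPa ⇒ ΔT = 324.0 / (203.4×10³ × 12.0×10⁻⁶) = 132.7 K.
T = 29.8 + 132.7 = 162.5 °C.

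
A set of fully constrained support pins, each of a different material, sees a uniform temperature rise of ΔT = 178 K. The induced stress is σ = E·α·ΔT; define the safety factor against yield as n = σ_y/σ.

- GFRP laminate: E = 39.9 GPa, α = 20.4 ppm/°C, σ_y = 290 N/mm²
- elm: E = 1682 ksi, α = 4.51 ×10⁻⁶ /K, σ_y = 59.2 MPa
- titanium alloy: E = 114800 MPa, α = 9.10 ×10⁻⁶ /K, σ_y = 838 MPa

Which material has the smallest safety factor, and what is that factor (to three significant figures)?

Converting E to GPa, α to ×10⁻⁶/K, σ_y to MPa, then σ and n for each:
  GFRP laminate: E = 39.90, α = 20.4, σ_y = 290.0 → σ = 145 MPa, n = 2.00
  elm: E = 11.60, α = 4.51, σ_y = 59.20 → σ = 9.31 MPa, n = 6.36
  titanium alloy: E = 114.8, α = 9.10, σ_y = 838.0 → σ = 186 MPa, n = 4.51
Smallest n: GFRP laminate with n = 2.00.

GFRP laminate, n = 2.00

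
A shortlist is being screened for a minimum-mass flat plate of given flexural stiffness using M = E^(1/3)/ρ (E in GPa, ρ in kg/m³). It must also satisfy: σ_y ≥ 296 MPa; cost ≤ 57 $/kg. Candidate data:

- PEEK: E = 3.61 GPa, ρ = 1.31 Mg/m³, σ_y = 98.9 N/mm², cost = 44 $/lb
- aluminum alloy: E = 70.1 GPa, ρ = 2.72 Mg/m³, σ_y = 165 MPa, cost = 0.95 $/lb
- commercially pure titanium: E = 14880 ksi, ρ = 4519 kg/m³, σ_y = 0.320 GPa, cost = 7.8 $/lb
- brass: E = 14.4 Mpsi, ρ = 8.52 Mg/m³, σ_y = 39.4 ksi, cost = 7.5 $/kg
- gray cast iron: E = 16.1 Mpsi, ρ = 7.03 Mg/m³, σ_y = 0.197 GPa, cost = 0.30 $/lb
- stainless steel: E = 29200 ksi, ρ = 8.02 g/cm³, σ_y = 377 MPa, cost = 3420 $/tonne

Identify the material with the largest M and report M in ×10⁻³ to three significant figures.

Screen on constraints: σ_y ≥ 296 MPa; cost ≤ 57 $/kg. Survivors: commercially pure titanium, stainless steel.
Normalizing units and computing the index:
  commercially pure titanium: E = 102.6 GPa, ρ = 4519 kg/m³
  stainless steel: E = 201.3 GPa, ρ = 8020 kg/m³
  commercially pure titanium: M = 1.04×10⁻³
  stainless steel: M = 0.731×10⁻³
The maximum is for commercially pure titanium.

commercially pure titanium, M = 1.04×10⁻³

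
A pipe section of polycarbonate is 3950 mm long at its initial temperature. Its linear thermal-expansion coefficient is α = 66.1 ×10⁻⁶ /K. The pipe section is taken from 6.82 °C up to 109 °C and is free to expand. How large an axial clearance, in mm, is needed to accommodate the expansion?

26.7 mm

ΔT = 109 − 6.82 = 102.2 K.
ΔL = α·L₀·ΔT = 66.1×10⁻⁶ × 3950 mm × 102.2 K = 26.7 mm.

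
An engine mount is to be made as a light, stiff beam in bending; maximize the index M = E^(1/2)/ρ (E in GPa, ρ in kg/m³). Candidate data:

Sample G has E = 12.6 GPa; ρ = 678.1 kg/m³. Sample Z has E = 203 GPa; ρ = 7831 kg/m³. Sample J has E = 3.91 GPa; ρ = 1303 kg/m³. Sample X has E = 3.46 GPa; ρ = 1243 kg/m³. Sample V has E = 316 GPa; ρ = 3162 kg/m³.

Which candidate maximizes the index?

Per-candidate index values:
  sample V: M = 5.62×10⁻³
  sample G: M = 5.23×10⁻³
  sample Z: M = 1.82×10⁻³
  sample J: M = 1.52×10⁻³
  sample X: M = 1.50×10⁻³
The maximum is for sample V.

sample V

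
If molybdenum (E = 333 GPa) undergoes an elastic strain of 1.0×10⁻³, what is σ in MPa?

σ = E·ε = 333000 MPa × 1.0×10⁻³ = 333 MPa.

333 MPa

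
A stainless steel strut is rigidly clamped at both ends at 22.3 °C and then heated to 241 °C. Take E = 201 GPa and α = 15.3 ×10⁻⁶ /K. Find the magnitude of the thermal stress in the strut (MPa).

673 MPa

ΔT = 218.7 K. Constrained thermal stress σ = E·α·ΔT = 201.0×10³ MPa × 15.3×10⁻⁶ × 218.7 = 673 MPa (compressive).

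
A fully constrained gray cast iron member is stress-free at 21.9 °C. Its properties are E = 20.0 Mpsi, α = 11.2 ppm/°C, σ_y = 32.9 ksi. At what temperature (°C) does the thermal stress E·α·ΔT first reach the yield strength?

169 °C

E = 20.0 Mpsi = 137.9 GPa.
σ_y = 32.9 ksi = 226.8 MPa.
E·α·ΔT = 226.8 MPa ⇒ ΔT = 226.8 / (137.9×10³ × 11.2×10⁻⁶) = 146.9 K.
T = 21.9 + 146.9 = 168.8 °C.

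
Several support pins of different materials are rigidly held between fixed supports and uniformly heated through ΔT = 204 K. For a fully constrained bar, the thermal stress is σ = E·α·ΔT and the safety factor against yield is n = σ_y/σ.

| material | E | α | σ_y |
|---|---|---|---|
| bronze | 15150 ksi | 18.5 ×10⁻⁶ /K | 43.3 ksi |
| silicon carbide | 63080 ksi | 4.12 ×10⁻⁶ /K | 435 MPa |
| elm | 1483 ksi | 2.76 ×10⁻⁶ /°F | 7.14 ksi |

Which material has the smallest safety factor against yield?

bronze

Converting E to GPa, α to ×10⁻⁶/K, σ_y to MPa, then σ and n for each:
  bronze: E = 104.5, α = 18.5, σ_y = 298.5 → σ = 394 MPa, n = 0.757
  silicon carbide: E = 434.9, α = 4.12, σ_y = 435.0 → σ = 366 MPa, n = 1.19
  elm: E = 10.22, α = 4.97, σ_y = 49.23 → σ = 10.4 MPa, n = 4.75
The minimum is bronze at n = 0.757.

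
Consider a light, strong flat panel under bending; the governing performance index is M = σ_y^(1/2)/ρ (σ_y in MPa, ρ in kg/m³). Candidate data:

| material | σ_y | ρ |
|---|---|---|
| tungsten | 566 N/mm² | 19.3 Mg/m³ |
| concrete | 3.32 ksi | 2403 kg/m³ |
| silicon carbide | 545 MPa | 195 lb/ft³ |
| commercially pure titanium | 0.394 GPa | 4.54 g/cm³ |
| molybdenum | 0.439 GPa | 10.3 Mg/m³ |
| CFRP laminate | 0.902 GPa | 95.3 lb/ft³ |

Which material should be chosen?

Putting every candidate on a common basis:
  tungsten: σ_y = 566.0 MPa, ρ = 19300 kg/m³
  concrete: σ_y = 22.89 MPa, ρ = 2403 kg/m³
  silicon carbide: σ_y = 545.0 MPa, ρ = 3124 kg/m³
  commercially pure titanium: σ_y = 394.0 MPa, ρ = 4540 kg/m³
  molybdenum: σ_y = 439.0 MPa, ρ = 10300 kg/m³
  CFRP laminate: σ_y = 902.0 MPa, ρ = 1527 kg/m³
  CFRP laminate: M = 19.7×10⁻³
  silicon carbide: M = 7.47×10⁻³
  commercially pure titanium: M = 4.37×10⁻³
  molybdenum: M = 2.03×10⁻³
  concrete: M = 1.99×10⁻³
  tungsten: M = 1.23×10⁻³
Highest index: CFRP laminate.

CFRP laminate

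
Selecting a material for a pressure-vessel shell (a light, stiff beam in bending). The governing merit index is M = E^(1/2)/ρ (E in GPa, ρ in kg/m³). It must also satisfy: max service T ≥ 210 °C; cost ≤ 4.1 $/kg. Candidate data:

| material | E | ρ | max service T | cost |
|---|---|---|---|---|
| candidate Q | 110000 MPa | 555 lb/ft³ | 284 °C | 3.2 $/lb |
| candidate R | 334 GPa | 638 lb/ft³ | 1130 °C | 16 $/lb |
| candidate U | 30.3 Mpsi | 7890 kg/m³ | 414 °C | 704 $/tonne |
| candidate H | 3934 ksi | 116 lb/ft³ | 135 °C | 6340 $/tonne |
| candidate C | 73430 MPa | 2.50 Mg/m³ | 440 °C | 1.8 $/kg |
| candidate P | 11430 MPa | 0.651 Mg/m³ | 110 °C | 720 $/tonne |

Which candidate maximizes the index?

candidate C

Screen on constraints: max service T ≥ 210 °C; cost ≤ 4.1 $/kg. Survivors: candidate U, candidate C.
After converting to SI:
  candidate U: E = 208.9 GPa, ρ = 7890 kg/m³
  candidate C: E = 73.43 GPa, ρ = 2500 kg/m³
  candidate C: M = 3.43×10⁻³
  candidate U: M = 1.83×10⁻³
Highest index: candidate C.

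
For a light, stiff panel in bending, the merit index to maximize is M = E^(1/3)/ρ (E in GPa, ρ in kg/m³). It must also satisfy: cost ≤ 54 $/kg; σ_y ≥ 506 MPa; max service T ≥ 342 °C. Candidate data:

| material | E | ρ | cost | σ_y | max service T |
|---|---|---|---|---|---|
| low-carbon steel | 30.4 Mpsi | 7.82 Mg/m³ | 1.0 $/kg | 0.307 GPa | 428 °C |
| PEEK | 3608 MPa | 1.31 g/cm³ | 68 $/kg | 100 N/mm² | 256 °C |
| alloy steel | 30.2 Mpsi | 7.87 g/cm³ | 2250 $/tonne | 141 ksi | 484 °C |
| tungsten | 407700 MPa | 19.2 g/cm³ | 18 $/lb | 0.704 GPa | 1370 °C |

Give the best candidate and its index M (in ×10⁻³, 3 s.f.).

Screen on constraints: cost ≤ 54 $/kg; σ_y ≥ 506 MPa; max service T ≥ 342 °C. Survivors: alloy steel, tungsten.
Convert each candidate to consistent units, then evaluate M:
  alloy steel: E = 208.2 GPa, ρ = 7870 kg/m³
  tungsten: E = 407.7 GPa, ρ = 19200 kg/m³
  alloy steel: M = 0.753×10⁻³
  tungsten: M = 0.386×10⁻³
Alloy steel has the largest M.

alloy steel, M = 0.753×10⁻³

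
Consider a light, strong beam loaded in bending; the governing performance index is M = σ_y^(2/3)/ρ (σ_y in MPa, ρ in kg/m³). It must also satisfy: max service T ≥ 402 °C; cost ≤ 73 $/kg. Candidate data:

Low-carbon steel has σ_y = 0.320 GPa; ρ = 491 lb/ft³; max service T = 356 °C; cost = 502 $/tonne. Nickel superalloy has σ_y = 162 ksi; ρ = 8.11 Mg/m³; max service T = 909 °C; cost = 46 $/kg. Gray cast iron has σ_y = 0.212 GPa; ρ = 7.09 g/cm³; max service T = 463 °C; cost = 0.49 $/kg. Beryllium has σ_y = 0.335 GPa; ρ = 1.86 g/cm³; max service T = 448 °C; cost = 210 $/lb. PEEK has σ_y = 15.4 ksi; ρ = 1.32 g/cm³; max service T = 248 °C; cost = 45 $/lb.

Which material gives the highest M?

Screen on constraints: max service T ≥ 402 °C; cost ≤ 73 $/kg. Survivors: nickel superalloy, gray cast iron.
Normalizing units and computing the index:
  nickel superalloy: σ_y = 1117 MPa, ρ = 8110 kg/m³
  gray cast iron: σ_y = 212.0 MPa, ρ = 7090 kg/m³
  nickel superalloy: M = 13.3×10⁻³
  gray cast iron: M = 5.01×10⁻³
Nickel superalloy ranks first.

nickel superalloy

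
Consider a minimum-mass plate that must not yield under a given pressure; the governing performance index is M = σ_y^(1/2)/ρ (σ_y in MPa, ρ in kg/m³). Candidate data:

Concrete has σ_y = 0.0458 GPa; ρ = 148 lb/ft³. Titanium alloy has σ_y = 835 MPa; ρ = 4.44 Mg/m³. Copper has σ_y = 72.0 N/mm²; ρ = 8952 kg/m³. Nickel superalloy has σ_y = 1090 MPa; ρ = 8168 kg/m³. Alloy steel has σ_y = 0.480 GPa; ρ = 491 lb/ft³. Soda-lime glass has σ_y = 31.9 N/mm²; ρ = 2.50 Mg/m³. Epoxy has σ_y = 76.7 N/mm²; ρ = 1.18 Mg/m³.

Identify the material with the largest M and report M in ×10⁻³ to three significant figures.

Normalizing units and computing the index:
  concrete: σ_y = 45.80 MPa, ρ = 2371 kg/m³
  titanium alloy: σ_y = 835.0 MPa, ρ = 4440 kg/m³
  copper: σ_y = 72.00 MPa, ρ = 8952 kg/m³
  nickel superalloy: σ_y = 1090 MPa, ρ = 8168 kg/m³
  alloy steel: σ_y = 480.0 MPa, ρ = 7865 kg/m³
  soda-lime glass: σ_y = 31.90 MPa, ρ = 2500 kg/m³
  epoxy: σ_y = 76.70 MPa, ρ = 1180 kg/m³
  epoxy: M = 7.42×10⁻³
  titanium alloy: M = 6.51×10⁻³
  nickel superalloy: M = 4.04×10⁻³
  concrete: M = 2.85×10⁻³
  alloy steel: M = 2.79×10⁻³
  soda-lime glass: M = 2.26×10⁻³
  copper: M = 0.948×10⁻³
The maximum is for epoxy.

epoxy, M = 7.42×10⁻³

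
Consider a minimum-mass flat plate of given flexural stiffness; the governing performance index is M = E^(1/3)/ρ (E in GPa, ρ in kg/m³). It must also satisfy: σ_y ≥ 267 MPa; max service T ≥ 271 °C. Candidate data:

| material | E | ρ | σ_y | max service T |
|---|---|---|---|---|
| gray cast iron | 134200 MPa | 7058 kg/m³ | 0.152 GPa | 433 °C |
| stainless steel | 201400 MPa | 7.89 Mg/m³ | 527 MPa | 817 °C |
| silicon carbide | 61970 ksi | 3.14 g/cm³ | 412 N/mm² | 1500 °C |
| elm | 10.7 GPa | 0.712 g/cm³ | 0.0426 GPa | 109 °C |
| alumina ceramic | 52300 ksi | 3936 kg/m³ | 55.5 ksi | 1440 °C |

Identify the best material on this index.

silicon carbide

Screen on constraints: σ_y ≥ 267 MPa; max service T ≥ 271 °C. Survivors: stainless steel, silicon carbide, alumina ceramic.
Normalizing units and computing the index:
  stainless steel: E = 201.4 GPa, ρ = 7890 kg/m³
  silicon carbide: E = 427.3 GPa, ρ = 3140 kg/m³
  alumina ceramic: E = 360.6 GPa, ρ = 3936 kg/m³
  silicon carbide: M = 2.40×10⁻³
  alumina ceramic: M = 1.81×10⁻³
  stainless steel: M = 0.743×10⁻³
Silicon carbide ranks first.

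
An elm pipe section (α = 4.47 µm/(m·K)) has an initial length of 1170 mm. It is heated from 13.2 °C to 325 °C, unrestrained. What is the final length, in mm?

1171.6 mm

ΔT = 325 − 13.2 = 311.8 K.
ΔL = α·L₀·ΔT = 4.47×10⁻⁶ × 1170 mm × 311.8 K = 1.63 mm.
L = L₀ + ΔL = 1170 + 1.63 = 1171.6 mm.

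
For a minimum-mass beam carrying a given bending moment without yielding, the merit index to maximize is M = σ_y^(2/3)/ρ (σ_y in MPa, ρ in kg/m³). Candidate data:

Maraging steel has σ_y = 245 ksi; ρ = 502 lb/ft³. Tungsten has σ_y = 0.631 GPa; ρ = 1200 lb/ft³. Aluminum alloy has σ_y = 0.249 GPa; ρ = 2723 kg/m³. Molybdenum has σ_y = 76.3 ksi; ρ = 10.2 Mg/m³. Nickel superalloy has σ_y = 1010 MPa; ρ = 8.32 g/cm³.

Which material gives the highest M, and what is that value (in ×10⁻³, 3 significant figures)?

Putting every candidate on a common basis:
  maraging steel: σ_y = 1689 MPa, ρ = 8041 kg/m³
  tungsten: σ_y = 631.0 MPa, ρ = 19220 kg/m³
  aluminum alloy: σ_y = 249.0 MPa, ρ = 2723 kg/m³
  molybdenum: σ_y = 526.1 MPa, ρ = 10200 kg/m³
  nickel superalloy: σ_y = 1010 MPa, ρ = 8320 kg/m³
  maraging steel: M = 17.6×10⁻³
  aluminum alloy: M = 14.5×10⁻³
  nickel superalloy: M = 12.1×10⁻³
  molybdenum: M = 6.39×10⁻³
  tungsten: M = 3.83×10⁻³
Highest index: maraging steel.

maraging steel, M = 17.6×10⁻³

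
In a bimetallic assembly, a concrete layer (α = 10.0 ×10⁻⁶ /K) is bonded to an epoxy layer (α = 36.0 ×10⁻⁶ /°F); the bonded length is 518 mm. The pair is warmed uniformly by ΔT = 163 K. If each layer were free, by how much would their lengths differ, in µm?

epoxy: α = 36.0×10⁻⁶/°F × 9/5 = 64.8×10⁻⁶/K.
Δα = |10.0 − 64.8|×10⁻⁶/K = 54.8×10⁻⁶/K.
ΔL_mismatch = Δα·L·ΔT = 54.8×10⁻⁶ × 518.0 mm × 163.0 K = 4630 µm.

4630 µm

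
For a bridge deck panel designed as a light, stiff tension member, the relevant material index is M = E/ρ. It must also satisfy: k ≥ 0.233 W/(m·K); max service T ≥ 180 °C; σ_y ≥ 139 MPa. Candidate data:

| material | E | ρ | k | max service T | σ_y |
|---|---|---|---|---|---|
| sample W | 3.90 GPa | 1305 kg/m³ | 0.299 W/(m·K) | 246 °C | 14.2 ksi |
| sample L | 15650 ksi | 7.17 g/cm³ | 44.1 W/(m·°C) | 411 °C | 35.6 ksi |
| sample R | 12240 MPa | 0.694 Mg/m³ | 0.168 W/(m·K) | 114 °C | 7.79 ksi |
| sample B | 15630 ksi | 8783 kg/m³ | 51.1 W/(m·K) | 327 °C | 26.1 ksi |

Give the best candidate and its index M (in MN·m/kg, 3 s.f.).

sample L, M = 15.0 MN·m/kg

Screen on constraints: k ≥ 0.233 W/(m·K); max service T ≥ 180 °C; σ_y ≥ 139 MPa. Survivors: sample L, sample B.
Convert each candidate to consistent units, then evaluate M:
  sample L: E = 107.9 GPa, ρ = 7170 kg/m³
  sample B: E = 107.8 GPa, ρ = 8783 kg/m³
  sample L: M = 15.0 MN·m/kg
  sample B: M = 12.3 MN·m/kg
Highest index: sample L.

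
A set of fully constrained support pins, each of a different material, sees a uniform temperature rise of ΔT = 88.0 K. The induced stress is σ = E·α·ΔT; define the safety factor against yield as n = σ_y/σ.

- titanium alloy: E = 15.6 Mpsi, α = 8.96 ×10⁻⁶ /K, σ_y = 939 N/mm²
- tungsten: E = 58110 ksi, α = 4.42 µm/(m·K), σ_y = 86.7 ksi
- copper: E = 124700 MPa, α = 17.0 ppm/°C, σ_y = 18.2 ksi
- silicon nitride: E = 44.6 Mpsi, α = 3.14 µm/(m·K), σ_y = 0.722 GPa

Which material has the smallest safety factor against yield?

With everything in SI (GPa, ×10⁻⁶/K, MPa):
  titanium alloy: E = 107.6, α = 8.96, σ_y = 939.0 → σ = 84.8 MPa, n = 11.1
  tungsten: E = 400.7, α = 4.42, σ_y = 597.8 → σ = 156 MPa, n = 3.84
  copper: E = 124.7, α = 17.0, σ_y = 125.5 → σ = 187 MPa, n = 0.673
  silicon nitride: E = 307.5, α = 3.14, σ_y = 722.0 → σ = 85.0 MPa, n = 8.50
Smallest n: copper with n = 0.673.

copper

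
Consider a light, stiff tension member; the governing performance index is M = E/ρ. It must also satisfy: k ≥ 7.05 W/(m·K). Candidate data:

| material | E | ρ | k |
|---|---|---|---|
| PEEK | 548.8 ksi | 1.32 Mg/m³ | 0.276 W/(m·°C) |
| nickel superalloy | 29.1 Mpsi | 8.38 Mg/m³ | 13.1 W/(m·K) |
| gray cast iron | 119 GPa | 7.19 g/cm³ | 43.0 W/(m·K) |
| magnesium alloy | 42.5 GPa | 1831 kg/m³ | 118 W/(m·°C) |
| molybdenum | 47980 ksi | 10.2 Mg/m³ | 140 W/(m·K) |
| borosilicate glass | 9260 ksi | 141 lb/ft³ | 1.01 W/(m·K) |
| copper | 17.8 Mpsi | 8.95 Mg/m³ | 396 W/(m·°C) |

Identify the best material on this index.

Screen on constraints: k ≥ 7.05 W/(m·K). Survivors: nickel superalloy, gray cast iron, magnesium alloy, molybdenum, copper.
Putting every candidate on a common basis:
  nickel superalloy: E = 200.6 GPa, ρ = 8380 kg/m³
  gray cast iron: E = 119.0 GPa, ρ = 7190 kg/m³
  magnesium alloy: E = 42.50 GPa, ρ = 1831 kg/m³
  molybdenum: E = 330.8 GPa, ρ = 10200 kg/m³
  copper: E = 122.7 GPa, ρ = 8950 kg/m³
  molybdenum: M = 32.4 MN·m/kg
  nickel superalloy: M = 23.9 MN·m/kg
  magnesium alloy: M = 23.2 MN·m/kg
  gray cast iron: M = 16.6 MN·m/kg
  copper: M = 13.7 MN·m/kg
Molybdenum ranks first.

molybdenum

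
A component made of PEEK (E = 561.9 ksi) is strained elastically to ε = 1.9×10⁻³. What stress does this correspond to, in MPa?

7.36 MPa

E = 561.9 ksi = 3.874 GPa.
σ = E·ε = 3874 MPa × 1.9×10⁻³ = 7.36 MPa.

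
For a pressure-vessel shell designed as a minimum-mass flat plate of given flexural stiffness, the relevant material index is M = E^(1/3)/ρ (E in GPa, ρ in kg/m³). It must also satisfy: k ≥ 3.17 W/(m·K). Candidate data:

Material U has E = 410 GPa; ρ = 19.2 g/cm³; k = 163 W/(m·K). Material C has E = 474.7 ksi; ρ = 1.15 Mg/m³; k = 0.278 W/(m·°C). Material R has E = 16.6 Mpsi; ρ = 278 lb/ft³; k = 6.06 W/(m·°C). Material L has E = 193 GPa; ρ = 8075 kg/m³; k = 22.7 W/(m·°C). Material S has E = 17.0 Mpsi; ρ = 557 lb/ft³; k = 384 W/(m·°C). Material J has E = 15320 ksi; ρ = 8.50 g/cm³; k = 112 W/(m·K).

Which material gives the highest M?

Screen on constraints: k ≥ 3.17 W/(m·K). Survivors: material U, material R, material L, material S, material J.
Convert each candidate to consistent units, then evaluate M:
  material U: E = 410.0 GPa, ρ = 19200 kg/m³
  material R: E = 114.5 GPa, ρ = 4453 kg/m³
  material L: E = 193.0 GPa, ρ = 8075 kg/m³
  material S: E = 117.2 GPa, ρ = 8922 kg/m³
  material J: E = 105.6 GPa, ρ = 8500 kg/m³
  material R: M = 1.09×10⁻³
  material L: M = 0.716×10⁻³
  material J: M = 0.556×10⁻³
  material S: M = 0.549×10⁻³
  material U: M = 0.387×10⁻³
Material R ranks first.

material R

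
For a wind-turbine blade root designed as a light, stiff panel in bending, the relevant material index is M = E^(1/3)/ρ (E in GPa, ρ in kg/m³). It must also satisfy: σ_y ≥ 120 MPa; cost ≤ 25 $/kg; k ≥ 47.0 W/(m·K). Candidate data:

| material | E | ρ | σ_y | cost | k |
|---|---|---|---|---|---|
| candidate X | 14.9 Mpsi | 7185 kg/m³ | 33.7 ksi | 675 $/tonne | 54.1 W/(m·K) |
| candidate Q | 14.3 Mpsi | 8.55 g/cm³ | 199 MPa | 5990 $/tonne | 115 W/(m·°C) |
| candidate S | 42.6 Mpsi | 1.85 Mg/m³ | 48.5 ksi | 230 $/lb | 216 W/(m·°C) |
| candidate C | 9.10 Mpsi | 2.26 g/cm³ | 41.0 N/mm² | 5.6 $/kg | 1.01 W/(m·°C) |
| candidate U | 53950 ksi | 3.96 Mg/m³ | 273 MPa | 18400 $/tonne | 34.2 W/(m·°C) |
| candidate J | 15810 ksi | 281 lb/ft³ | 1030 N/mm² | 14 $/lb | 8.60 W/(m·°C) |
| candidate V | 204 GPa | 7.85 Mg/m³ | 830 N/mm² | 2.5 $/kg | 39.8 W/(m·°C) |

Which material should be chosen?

Screen on constraints: σ_y ≥ 120 MPa; cost ≤ 25 $/kg; k ≥ 47.0 W/(m·K). Survivors: candidate X, candidate Q.
Convert each candidate to consistent units, then evaluate M:
  candidate X: E = 102.7 GPa, ρ = 7185 kg/m³
  candidate Q: E = 98.60 GPa, ρ = 8550 kg/m³
  candidate X: M = 0.652×10⁻³
  candidate Q: M = 0.540×10⁻³
Highest index: candidate X.

candidate X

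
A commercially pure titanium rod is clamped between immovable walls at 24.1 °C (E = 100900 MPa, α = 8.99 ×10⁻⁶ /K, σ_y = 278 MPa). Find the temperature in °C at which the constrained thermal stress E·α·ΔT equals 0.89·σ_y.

E = 100900 MPa = 100.9 GPa.
E·α·ΔT = 247.4 MPa ⇒ ΔT = 247.4 / (100.9×10³ × 8.99×10⁻⁶) = 272.8 K.
T = 24.1 + 272.8 = 296.9 °C.

297 °C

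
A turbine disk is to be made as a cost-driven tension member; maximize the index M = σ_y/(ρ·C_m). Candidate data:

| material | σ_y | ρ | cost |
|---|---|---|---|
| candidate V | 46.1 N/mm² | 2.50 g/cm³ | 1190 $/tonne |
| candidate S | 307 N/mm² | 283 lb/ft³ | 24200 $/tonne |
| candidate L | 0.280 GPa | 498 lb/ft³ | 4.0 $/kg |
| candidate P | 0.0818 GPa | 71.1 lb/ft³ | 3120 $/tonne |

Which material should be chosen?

candidate P

Putting every candidate on a common basis:
  candidate V: σ_y = 46.10 MPa, ρ = 2500 kg/m³, cost = 1.190 $/kg
  candidate S: σ_y = 307.0 MPa, ρ = 4533 kg/m³, cost = 24.20 $/kg
  candidate L: σ_y = 280.0 MPa, ρ = 7977 kg/m³, cost = 4.000 $/kg
  candidate P: σ_y = 81.80 MPa, ρ = 1139 kg/m³, cost = 3.120 $/kg
  candidate P: M = 23.0 kN·m per $
  candidate V: M = 15.5 kN·m per $
  candidate L: M = 8.78 kN·m per $
  candidate S: M = 2.80 kN·m per $
Highest index: candidate P.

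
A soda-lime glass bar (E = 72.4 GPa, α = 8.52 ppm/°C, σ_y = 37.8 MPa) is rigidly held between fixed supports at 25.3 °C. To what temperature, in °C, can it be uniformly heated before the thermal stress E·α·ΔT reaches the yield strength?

86.6 °C

E·α·ΔT = 37.80 MPa ⇒ ΔT = 37.80 / (72.40×10³ × 8.52×10⁻⁶) = 61.28 K.
T = 25.3 + 61.28 = 86.58 °C.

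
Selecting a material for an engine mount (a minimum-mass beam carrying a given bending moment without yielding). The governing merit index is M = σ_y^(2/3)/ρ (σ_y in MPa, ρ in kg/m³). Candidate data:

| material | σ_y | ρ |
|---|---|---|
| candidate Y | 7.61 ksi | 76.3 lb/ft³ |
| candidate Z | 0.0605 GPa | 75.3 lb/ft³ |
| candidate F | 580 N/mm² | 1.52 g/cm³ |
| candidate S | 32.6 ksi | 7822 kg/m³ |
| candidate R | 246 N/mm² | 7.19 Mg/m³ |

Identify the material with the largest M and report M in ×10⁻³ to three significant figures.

Putting every candidate on a common basis:
  candidate Y: σ_y = 52.47 MPa, ρ = 1222 kg/m³
  candidate Z: σ_y = 60.50 MPa, ρ = 1206 kg/m³
  candidate F: σ_y = 580.0 MPa, ρ = 1520 kg/m³
  candidate S: σ_y = 224.8 MPa, ρ = 7822 kg/m³
  candidate R: σ_y = 246.0 MPa, ρ = 7190 kg/m³
  candidate F: M = 45.8×10⁻³
  candidate Z: M = 12.8×10⁻³
  candidate Y: M = 11.5×10⁻³
  candidate R: M = 5.46×10⁻³
  candidate S: M = 4.73×10⁻³
The maximum is for candidate F.

candidate F, M = 45.8×10⁻³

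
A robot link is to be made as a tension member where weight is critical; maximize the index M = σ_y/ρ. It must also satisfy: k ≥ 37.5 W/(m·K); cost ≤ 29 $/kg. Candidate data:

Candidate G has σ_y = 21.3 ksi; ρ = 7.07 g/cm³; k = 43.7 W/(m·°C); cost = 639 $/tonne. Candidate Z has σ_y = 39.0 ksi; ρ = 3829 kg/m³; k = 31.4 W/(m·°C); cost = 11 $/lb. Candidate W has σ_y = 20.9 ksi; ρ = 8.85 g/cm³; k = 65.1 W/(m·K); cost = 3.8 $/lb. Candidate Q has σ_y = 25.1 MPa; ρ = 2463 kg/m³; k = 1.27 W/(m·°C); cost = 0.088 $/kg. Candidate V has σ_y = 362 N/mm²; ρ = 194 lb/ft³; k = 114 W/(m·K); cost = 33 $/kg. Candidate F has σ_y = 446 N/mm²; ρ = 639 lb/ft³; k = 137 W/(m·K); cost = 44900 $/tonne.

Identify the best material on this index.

candidate G

Screen on constraints: k ≥ 37.5 W/(m·K); cost ≤ 29 $/kg. Survivors: candidate G, candidate W.
After converting to SI:
  candidate G: σ_y = 146.9 MPa, ρ = 7070 kg/m³
  candidate W: σ_y = 144.1 MPa, ρ = 8850 kg/m³
  candidate G: M = 20.8 kN·m/kg
  candidate W: M = 16.3 kN·m/kg
Candidate G has the largest M.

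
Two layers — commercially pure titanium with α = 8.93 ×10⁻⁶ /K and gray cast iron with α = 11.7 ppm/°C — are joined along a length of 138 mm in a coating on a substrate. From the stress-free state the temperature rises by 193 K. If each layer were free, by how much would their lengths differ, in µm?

Δα = |8.93 − 11.7|×10⁻⁶/K = 2.77×10⁻⁶/K.
ΔL_mismatch = Δα·L·ΔT = 2.77×10⁻⁶ × 138.0 mm × 193.0 K = 73.8 µm.

73.8 µm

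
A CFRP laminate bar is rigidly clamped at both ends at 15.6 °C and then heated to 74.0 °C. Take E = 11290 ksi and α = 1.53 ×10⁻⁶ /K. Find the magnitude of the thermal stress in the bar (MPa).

6.96 MPa

E = 11290 ksi = 77.84 GPa.
ΔT = 58.40 K. Constrained thermal stress σ = E·α·ΔT = 77.84×10³ MPa × 1.53×10⁻⁶ × 58.40 = 6.96 MPa (compressive).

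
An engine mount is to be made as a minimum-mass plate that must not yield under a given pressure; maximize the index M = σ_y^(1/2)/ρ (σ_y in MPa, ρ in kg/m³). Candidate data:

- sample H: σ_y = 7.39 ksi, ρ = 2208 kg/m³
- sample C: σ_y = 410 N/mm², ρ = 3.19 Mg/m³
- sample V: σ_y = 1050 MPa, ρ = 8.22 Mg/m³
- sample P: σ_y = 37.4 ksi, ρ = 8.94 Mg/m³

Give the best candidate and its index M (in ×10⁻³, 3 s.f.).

sample C, M = 6.35×10⁻³

After converting to SI:
  sample H: σ_y = 50.95 MPa, ρ = 2208 kg/m³
  sample C: σ_y = 410.0 MPa, ρ = 3190 kg/m³
  sample V: σ_y = 1050 MPa, ρ = 8220 kg/m³
  sample P: σ_y = 257.9 MPa, ρ = 8940 kg/m³
  sample C: M = 6.35×10⁻³
  sample V: M = 3.94×10⁻³
  sample H: M = 3.23×10⁻³
  sample P: M = 1.80×10⁻³
Sample C has the largest M.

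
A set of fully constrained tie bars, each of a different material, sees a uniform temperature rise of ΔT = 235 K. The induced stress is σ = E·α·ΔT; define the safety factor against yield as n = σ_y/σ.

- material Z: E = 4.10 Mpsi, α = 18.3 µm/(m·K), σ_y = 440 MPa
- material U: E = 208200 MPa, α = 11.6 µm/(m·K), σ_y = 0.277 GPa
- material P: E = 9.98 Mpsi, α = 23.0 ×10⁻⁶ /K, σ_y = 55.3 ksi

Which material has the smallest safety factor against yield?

material U

With everything in SI (GPa, ×10⁻⁶/K, MPa):
  material Z: E = 28.27, α = 18.3, σ_y = 440.0 → σ = 122 MPa, n = 3.62
  material U: E = 208.2, α = 11.6, σ_y = 277.0 → σ = 568 MPa, n = 0.488
  material P: E = 68.81, α = 23.0, σ_y = 381.3 → σ = 372 MPa, n = 1.03
Smallest n: material U with n = 0.488.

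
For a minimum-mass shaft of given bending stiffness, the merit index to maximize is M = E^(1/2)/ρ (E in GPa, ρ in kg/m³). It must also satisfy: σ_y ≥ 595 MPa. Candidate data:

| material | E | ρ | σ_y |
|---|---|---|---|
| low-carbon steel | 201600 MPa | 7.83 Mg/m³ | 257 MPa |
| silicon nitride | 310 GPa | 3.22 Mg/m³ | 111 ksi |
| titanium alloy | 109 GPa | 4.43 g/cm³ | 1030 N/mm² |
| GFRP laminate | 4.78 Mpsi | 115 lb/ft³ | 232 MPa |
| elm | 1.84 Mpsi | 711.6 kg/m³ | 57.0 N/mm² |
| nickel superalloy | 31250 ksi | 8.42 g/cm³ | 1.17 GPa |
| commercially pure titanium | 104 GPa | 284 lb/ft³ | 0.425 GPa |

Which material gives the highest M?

silicon nitride

Screen on constraints: σ_y ≥ 595 MPa. Survivors: silicon nitride, titanium alloy, nickel superalloy.
Normalizing units and computing the index:
  silicon nitride: E = 310.0 GPa, ρ = 3220 kg/m³
  titanium alloy: E = 109.0 GPa, ρ = 4430 kg/m³
  nickel superalloy: E = 215.5 GPa, ρ = 8420 kg/m³
  silicon nitride: M = 5.47×10⁻³
  titanium alloy: M = 2.36×10⁻³
  nickel superalloy: M = 1.74×10⁻³
Silicon nitride ranks first.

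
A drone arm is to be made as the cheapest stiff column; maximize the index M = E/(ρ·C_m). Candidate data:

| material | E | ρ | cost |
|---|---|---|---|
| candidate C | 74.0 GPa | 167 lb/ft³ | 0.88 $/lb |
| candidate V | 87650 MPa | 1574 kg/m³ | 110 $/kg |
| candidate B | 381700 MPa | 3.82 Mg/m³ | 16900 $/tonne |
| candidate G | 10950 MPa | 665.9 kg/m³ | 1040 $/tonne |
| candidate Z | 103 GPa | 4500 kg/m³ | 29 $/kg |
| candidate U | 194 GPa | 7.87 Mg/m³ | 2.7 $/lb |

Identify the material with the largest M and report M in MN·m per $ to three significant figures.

candidate G, M = 15.8 MN·m per $

In SI units:
  candidate C: E = 74.00 GPa, ρ = 2675 kg/m³, cost = 1.940 $/kg
  candidate V: E = 87.65 GPa, ρ = 1574 kg/m³, cost = 110.0 $/kg
  candidate B: E = 381.7 GPa, ρ = 3820 kg/m³, cost = 16.90 $/kg
  candidate G: E = 10.95 GPa, ρ = 665.9 kg/m³, cost = 1.040 $/kg
  candidate Z: E = 103.0 GPa, ρ = 4500 kg/m³, cost = 29.00 $/kg
  candidate U: E = 194.0 GPa, ρ = 7870 kg/m³, cost = 5.952 $/kg
  candidate G: M = 15.8 MN·m per $
  candidate C: M = 14.3 MN·m per $
  candidate B: M = 5.91 MN·m per $
  candidate U: M = 4.14 MN·m per $
  candidate Z: M = 0.789 MN·m per $
  candidate V: M = 0.506 MN·m per $
Candidate G ranks first.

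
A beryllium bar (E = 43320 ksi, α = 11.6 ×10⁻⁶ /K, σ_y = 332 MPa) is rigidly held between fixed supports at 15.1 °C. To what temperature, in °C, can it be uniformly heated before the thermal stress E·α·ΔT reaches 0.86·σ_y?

97.5 °C

E = 43320 ksi = 298.7 GPa.
E·α·ΔT = 285.5 MPa ⇒ ΔT = 285.5 / (298.7×10³ × 11.6×10⁻⁶) = 82.41 K.
T = 15.1 + 82.41 = 97.51 °C.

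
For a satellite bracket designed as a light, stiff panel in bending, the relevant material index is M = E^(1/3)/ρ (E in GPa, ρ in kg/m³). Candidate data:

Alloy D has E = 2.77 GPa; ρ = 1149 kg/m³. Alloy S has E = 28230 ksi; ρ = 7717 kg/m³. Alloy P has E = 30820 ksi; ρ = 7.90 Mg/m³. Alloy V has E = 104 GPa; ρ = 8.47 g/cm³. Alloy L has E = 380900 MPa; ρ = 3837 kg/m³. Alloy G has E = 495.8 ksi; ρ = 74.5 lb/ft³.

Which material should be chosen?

After converting to SI:
  alloy D: E = 2.770 GPa, ρ = 1149 kg/m³
  alloy S: E = 194.6 GPa, ρ = 7717 kg/m³
  alloy P: E = 212.5 GPa, ρ = 7900 kg/m³
  alloy V: E = 104.0 GPa, ρ = 8470 kg/m³
  alloy L: E = 380.9 GPa, ρ = 3837 kg/m³
  alloy G: E = 3.418 GPa, ρ = 1193 kg/m³
  alloy L: M = 1.89×10⁻³
  alloy G: M = 1.26×10⁻³
  alloy D: M = 1.22×10⁻³
  alloy P: M = 0.755×10⁻³
  alloy S: M = 0.751×10⁻³
  alloy V: M = 0.555×10⁻³
Highest index: alloy L.

alloy L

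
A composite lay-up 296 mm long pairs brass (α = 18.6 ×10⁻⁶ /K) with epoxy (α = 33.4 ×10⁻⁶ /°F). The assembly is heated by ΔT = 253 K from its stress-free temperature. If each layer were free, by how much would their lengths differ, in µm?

epoxy: α = 33.4×10⁻⁶/°F × 9/5 = 60.1×10⁻⁶/K.
Δα = |18.6 − 60.1|×10⁻⁶/K = 41.5×10⁻⁶/K.
ΔL_mismatch = Δα·L·ΔT = 41.5×10⁻⁶ × 296.0 mm × 253.0 K = 3110 µm.

3110 µm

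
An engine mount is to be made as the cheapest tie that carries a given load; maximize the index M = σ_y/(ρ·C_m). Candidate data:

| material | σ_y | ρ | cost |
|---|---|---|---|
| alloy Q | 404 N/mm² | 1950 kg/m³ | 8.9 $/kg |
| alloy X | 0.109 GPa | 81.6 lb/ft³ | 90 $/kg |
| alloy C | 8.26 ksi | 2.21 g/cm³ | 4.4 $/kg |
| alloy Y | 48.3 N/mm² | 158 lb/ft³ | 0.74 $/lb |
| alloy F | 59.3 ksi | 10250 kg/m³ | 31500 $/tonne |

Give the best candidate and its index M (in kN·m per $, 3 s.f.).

Putting every candidate on a common basis:
  alloy Q: σ_y = 404.0 MPa, ρ = 1950 kg/m³, cost = 8.900 $/kg
  alloy X: σ_y = 109.0 MPa, ρ = 1307 kg/m³, cost = 90.00 $/kg
  alloy C: σ_y = 56.95 MPa, ρ = 2210 kg/m³, cost = 4.400 $/kg
  alloy Y: σ_y = 48.30 MPa, ρ = 2531 kg/m³, cost = 1.631 $/kg
  alloy F: σ_y = 408.9 MPa, ρ = 10250 kg/m³, cost = 31.50 $/kg
  alloy Q: M = 23.3 kN·m per $
  alloy Y: M = 11.7 kN·m per $
  alloy C: M = 5.86 kN·m per $
  alloy F: M = 1.27 kN·m per $
  alloy X: M = 0.927 kN·m per $
The maximum is for alloy Q.

alloy Q, M = 23.3 kN·m per $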